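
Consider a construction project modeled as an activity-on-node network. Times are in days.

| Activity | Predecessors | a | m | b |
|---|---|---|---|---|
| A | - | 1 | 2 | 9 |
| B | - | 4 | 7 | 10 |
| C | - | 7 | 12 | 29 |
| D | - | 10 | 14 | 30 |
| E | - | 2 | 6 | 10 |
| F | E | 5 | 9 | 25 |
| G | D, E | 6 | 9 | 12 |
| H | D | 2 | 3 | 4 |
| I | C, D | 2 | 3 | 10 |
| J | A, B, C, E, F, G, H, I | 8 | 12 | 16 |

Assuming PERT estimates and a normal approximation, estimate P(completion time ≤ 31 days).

te_A = (1 + 4·2 + 9)/6 = 18/6 = 3; σ²_A = ((9−1)/6)² = 1.778
te_B = (4 + 4·7 + 10)/6 = 42/6 = 7; σ²_B = ((10−4)/6)² = 1.000
te_C = (7 + 4·12 + 29)/6 = 84/6 = 14; σ²_C = ((29−7)/6)² = 13.444
te_D = (10 + 4·14 + 30)/6 = 96/6 = 16; σ²_D = ((30−10)/6)² = 11.111
te_E = (2 + 4·6 + 10)/6 = 36/6 = 6; σ²_E = ((10−2)/6)² = 1.778
te_F = (5 + 4·9 + 25)/6 = 66/6 = 11; σ²_F = ((25−5)/6)² = 11.111
te_G = (6 + 4·9 + 12)/6 = 54/6 = 9; σ²_G = ((12−6)/6)² = 1.000
te_H = (2 + 4·3 + 4)/6 = 18/6 = 3; σ²_H = ((4−2)/6)² = 0.111
te_I = (2 + 4·3 + 10)/6 = 24/6 = 4; σ²_I = ((10−2)/6)² = 1.778
te_J = (8 + 4·12 + 16)/6 = 72/6 = 12; σ²_J = ((16−8)/6)² = 1.778

Forward pass:
ES_A = 0; EF_A = 3
ES_B = 0; EF_B = 7
ES_C = 0; EF_C = 14
ES_D = 0; EF_D = 16
ES_E = 0; EF_E = 6
ES_F = 6; EF_F = 6+11 = 17
ES_G = max(EF_D=16, EF_E=6) = 16; EF_G = 16+9 = 25
ES_H = 16; EF_H = 16+3 = 19
ES_I = max(EF_C=14, EF_D=16) = 16; EF_I = 16+4 = 20
ES_J = max(EF_A=3, EF_B=7, EF_C=14, EF_E=6, EF_F=17, EF_G=25, EF_H=19, EF_I=20) = 25; EF_J = 25+12 = 37
Expected project duration μ = 37 days. Critical path: D → G → J.

Variance along critical path = 11.111 + 1.000 + 1.778 = 13.889; σ = √13.889 = 3.727 days.
Z = (31 − 37) / 3.727 = -1.610
P(T ≤ 31) = Φ(-1.610) ≈ 0.054

0.054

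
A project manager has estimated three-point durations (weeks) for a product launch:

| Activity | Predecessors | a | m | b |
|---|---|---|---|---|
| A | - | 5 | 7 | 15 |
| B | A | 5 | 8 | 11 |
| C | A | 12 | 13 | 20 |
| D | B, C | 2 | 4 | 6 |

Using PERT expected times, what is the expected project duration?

26 weeks

te_A = (5 + 4·7 + 15)/6 = 48/6 = 8
te_B = (5 + 4·8 + 11)/6 = 48/6 = 8
te_C = (12 + 4·13 + 20)/6 = 84/6 = 14
te_D = (2 + 4·4 + 6)/6 = 24/6 = 4

Forward pass:
ES_A = 0; EF_A = 8
ES_B = 8; EF_B = 8+8 = 16
ES_C = 8; EF_C = 8+14 = 22
ES_D = max(EF_B=16, EF_C=22) = 22; EF_D = 22+4 = 26
Expected project duration μ = 26 weeks. Critical path: A → C → D.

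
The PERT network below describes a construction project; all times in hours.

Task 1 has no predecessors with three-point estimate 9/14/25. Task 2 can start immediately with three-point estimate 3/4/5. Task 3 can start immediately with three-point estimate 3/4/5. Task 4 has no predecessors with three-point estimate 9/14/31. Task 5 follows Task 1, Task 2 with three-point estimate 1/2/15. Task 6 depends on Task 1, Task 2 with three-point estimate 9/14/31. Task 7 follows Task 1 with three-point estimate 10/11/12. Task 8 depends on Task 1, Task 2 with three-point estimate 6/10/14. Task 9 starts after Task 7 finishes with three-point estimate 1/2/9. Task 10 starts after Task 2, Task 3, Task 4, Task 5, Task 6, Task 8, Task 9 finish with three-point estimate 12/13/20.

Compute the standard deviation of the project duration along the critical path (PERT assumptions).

te_Task 1 = (9 + 4·14 + 25)/6 = 90/6 = 15; σ²_Task 1 = ((25−9)/6)² = 7.111
te_Task 2 = (3 + 4·4 + 5)/6 = 24/6 = 4; σ²_Task 2 = ((5−3)/6)² = 0.111
te_Task 3 = (3 + 4·4 + 5)/6 = 24/6 = 4; σ²_Task 3 = ((5−3)/6)² = 0.111
te_Task 4 = (9 + 4·14 + 31)/6 = 96/6 = 16; σ²_Task 4 = ((31−9)/6)² = 13.444
te_Task 5 = (1 + 4·2 + 15)/6 = 24/6 = 4; σ²_Task 5 = ((15−1)/6)² = 5.444
te_Task 6 = (9 + 4·14 + 31)/6 = 96/6 = 16; σ²_Task 6 = ((31−9)/6)² = 13.444
te_Task 7 = (10 + 4·11 + 12)/6 = 66/6 = 11; σ²_Task 7 = ((12−10)/6)² = 0.111
te_Task 8 = (6 + 4·10 + 14)/6 = 60/6 = 10; σ²_Task 8 = ((14−6)/6)² = 1.778
te_Task 9 = (1 + 4·2 + 9)/6 = 18/6 = 3; σ²_Task 9 = ((9−1)/6)² = 1.778
te_Task 10 = (12 + 4·13 + 20)/6 = 84/6 = 14; σ²_Task 10 = ((20−12)/6)² = 1.778

Forward pass:
ES_Task 1 = 0; EF_Task 1 = 15
ES_Task 2 = 0; EF_Task 2 = 4
ES_Task 3 = 0; EF_Task 3 = 4
ES_Task 4 = 0; EF_Task 4 = 16
ES_Task 5 = max(EF_Task 1=15, EF_Task 2=4) = 15; EF_Task 5 = 15+4 = 19
ES_Task 6 = max(EF_Task 1=15, EF_Task 2=4) = 15; EF_Task 6 = 15+16 = 31
ES_Task 7 = 15; EF_Task 7 = 15+11 = 26
ES_Task 8 = max(EF_Task 1=15, EF_Task 2=4) = 15; EF_Task 8 = 15+10 = 25
ES_Task 9 = 26; EF_Task 9 = 26+3 = 29
ES_Task 10 = max(EF_Task 2=4, EF_Task 3=4, EF_Task 4=16, EF_Task 5=19, EF_Task 6=31, EF_Task 8=25, EF_Task 9=29) = 31; EF_Task 10 = 31+14 = 45
Expected project duration μ = 45 hours. Critical path: Task 1 → Task 6 → Task 10.

Variance along critical path = 7.111 + 13.444 + 1.778 = 22.333
σ = √22.333 = 4.726 hours

4.73 hours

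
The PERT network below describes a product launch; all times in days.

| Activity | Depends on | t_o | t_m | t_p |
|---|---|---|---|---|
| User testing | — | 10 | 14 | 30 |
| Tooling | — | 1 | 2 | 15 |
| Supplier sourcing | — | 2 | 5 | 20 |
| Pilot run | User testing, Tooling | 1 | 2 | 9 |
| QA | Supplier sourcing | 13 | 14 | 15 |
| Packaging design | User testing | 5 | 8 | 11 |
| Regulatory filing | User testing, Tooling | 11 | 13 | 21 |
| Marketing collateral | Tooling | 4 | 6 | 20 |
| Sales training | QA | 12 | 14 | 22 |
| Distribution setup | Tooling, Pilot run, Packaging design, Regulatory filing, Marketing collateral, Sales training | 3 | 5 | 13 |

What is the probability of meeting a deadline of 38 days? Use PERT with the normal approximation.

0.148

te_User testing = (10 + 4·14 + 30)/6 = 96/6 = 16; σ²_User testing = ((30−10)/6)² = 11.111
te_Tooling = (1 + 4·2 + 15)/6 = 24/6 = 4; σ²_Tooling = ((15−1)/6)² = 5.444
te_Supplier sourcing = (2 + 4·5 + 20)/6 = 42/6 = 7; σ²_Supplier sourcing = ((20−2)/6)² = 9.000
te_Pilot run = (1 + 4·2 + 9)/6 = 18/6 = 3; σ²_Pilot run = ((9−1)/6)² = 1.778
te_QA = (13 + 4·14 + 15)/6 = 84/6 = 14; σ²_QA = ((15−13)/6)² = 0.111
te_Packaging design = (5 + 4·8 + 11)/6 = 48/6 = 8; σ²_Packaging design = ((11−5)/6)² = 1.000
te_Regulatory filing = (11 + 4·13 + 21)/6 = 84/6 = 14; σ²_Regulatory filing = ((21−11)/6)² = 2.778
te_Marketing collateral = (4 + 4·6 + 20)/6 = 48/6 = 8; σ²_Marketing collateral = ((20−4)/6)² = 7.111
te_Sales training = (12 + 4·14 + 22)/6 = 90/6 = 15; σ²_Sales training = ((22−12)/6)² = 2.778
te_Distribution setup = (3 + 4·5 + 13)/6 = 36/6 = 6; σ²_Distribution setup = ((13−3)/6)² = 2.778

Forward pass:
ES_User testing = 0; EF_User testing = 16
ES_Tooling = 0; EF_Tooling = 4
ES_Supplier sourcing = 0; EF_Supplier sourcing = 7
ES_Pilot run = max(EF_User testing=16, EF_Tooling=4) = 16; EF_Pilot run = 16+3 = 19
ES_QA = 7; EF_QA = 7+14 = 21
ES_Packaging design = 16; EF_Packaging design = 16+8 = 24
ES_Regulatory filing = max(EF_User testing=16, EF_Tooling=4) = 16; EF_Regulatory filing = 16+14 = 30
ES_Marketing collateral = 4; EF_Marketing collateral = 4+8 = 12
ES_Sales training = 21; EF_Sales training = 21+15 = 36
ES_Distribution setup = max(EF_Tooling=4, EF_Pilot run=19, EF_Packaging design=24, EF_Regulatory filing=30, EF_Marketing collateral=12, EF_Sales training=36) = 36; EF_Distribution setup = 36+6 = 42
Expected project duration μ = 42 days. Critical path: Supplier sourcing → QA → Sales training → Distribution setup.

Variance along critical path = 9.000 + 0.111 + 2.778 + 2.778 = 14.667; σ = √14.667 = 3.830 days.
Z = (38 − 42) / 3.830 = -1.044
P(T ≤ 38) = Φ(-1.044) ≈ 0.148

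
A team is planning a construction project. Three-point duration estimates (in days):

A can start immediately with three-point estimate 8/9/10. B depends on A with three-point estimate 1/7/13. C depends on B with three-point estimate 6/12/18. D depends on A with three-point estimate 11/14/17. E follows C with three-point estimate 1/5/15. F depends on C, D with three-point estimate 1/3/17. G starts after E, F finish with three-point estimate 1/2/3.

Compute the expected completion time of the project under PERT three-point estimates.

36 days

te_A = (8 + 4·9 + 10)/6 = 54/6 = 9
te_B = (1 + 4·7 + 13)/6 = 42/6 = 7
te_C = (6 + 4·12 + 18)/6 = 72/6 = 12
te_D = (11 + 4·14 + 17)/6 = 84/6 = 14
te_E = (1 + 4·5 + 15)/6 = 36/6 = 6
te_F = (1 + 4·3 + 17)/6 = 30/6 = 5
te_G = (1 + 4·2 + 3)/6 = 12/6 = 2

Forward pass:
ES_A = 0; EF_A = 9
ES_B = 9; EF_B = 9+7 = 16
ES_C = 16; EF_C = 16+12 = 28
ES_D = 9; EF_D = 9+14 = 23
ES_E = 28; EF_E = 28+6 = 34
ES_F = max(EF_C=28, EF_D=23) = 28; EF_F = 28+5 = 33
ES_G = max(EF_E=34, EF_F=33) = 34; EF_G = 34+2 = 36
Expected project duration μ = 36 days. Critical path: A → B → C → E → G.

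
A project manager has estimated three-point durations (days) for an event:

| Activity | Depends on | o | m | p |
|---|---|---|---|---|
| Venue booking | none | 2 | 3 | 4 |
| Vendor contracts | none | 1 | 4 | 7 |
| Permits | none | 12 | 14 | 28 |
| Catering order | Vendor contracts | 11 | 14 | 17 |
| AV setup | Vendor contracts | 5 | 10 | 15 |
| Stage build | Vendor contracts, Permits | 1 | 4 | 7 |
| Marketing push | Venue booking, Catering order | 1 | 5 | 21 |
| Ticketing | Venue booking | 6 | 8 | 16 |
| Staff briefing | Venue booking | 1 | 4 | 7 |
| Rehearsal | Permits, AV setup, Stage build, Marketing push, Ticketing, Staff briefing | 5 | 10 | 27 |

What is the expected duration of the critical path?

37 days

te_Venue booking = (2 + 4·3 + 4)/6 = 18/6 = 3
te_Vendor contracts = (1 + 4·4 + 7)/6 = 24/6 = 4
te_Permits = (12 + 4·14 + 28)/6 = 96/6 = 16
te_Catering order = (11 + 4·14 + 17)/6 = 84/6 = 14
te_AV setup = (5 + 4·10 + 15)/6 = 60/6 = 10
te_Stage build = (1 + 4·4 + 7)/6 = 24/6 = 4
te_Marketing push = (1 + 4·5 + 21)/6 = 42/6 = 7
te_Ticketing = (6 + 4·8 + 16)/6 = 54/6 = 9
te_Staff briefing = (1 + 4·4 + 7)/6 = 24/6 = 4
te_Rehearsal = (5 + 4·10 + 27)/6 = 72/6 = 12

Forward pass:
ES_Venue booking = 0; EF_Venue booking = 3
ES_Vendor contracts = 0; EF_Vendor contracts = 4
ES_Permits = 0; EF_Permits = 16
ES_Catering order = 4; EF_Catering order = 4+14 = 18
ES_AV setup = 4; EF_AV setup = 4+10 = 14
ES_Stage build = max(EF_Vendor contracts=4, EF_Permits=16) = 16; EF_Stage build = 16+4 = 20
ES_Marketing push = max(EF_Venue booking=3, EF_Catering order=18) = 18; EF_Marketing push = 18+7 = 25
ES_Ticketing = 3; EF_Ticketing = 3+9 = 12
ES_Staff briefing = 3; EF_Staff briefing = 3+4 = 7
ES_Rehearsal = max(EF_Permits=16, EF_AV setup=14, EF_Stage build=20, EF_Marketing push=25, EF_Ticketing=12, EF_Staff briefing=7) = 25; EF_Rehearsal = 25+12 = 37
Expected project duration μ = 37 days. Critical path: Vendor contracts → Catering order → Marketing push → Rehearsal.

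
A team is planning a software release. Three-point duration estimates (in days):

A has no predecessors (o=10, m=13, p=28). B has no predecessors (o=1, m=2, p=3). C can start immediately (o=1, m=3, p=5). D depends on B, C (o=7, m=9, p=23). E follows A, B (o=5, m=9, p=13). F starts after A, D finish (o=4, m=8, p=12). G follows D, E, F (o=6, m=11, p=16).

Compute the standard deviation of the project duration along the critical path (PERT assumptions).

3.68 days

te_A = (10 + 4·13 + 28)/6 = 90/6 = 15; σ²_A = ((28−10)/6)² = 9.000
te_B = (1 + 4·2 + 3)/6 = 12/6 = 2; σ²_B = ((3−1)/6)² = 0.111
te_C = (1 + 4·3 + 5)/6 = 18/6 = 3; σ²_C = ((5−1)/6)² = 0.444
te_D = (7 + 4·9 + 23)/6 = 66/6 = 11; σ²_D = ((23−7)/6)² = 7.111
te_E = (5 + 4·9 + 13)/6 = 54/6 = 9; σ²_E = ((13−5)/6)² = 1.778
te_F = (4 + 4·8 + 12)/6 = 48/6 = 8; σ²_F = ((12−4)/6)² = 1.778
te_G = (6 + 4·11 + 16)/6 = 66/6 = 11; σ²_G = ((16−6)/6)² = 2.778

Forward pass:
ES_A = 0; EF_A = 15
ES_B = 0; EF_B = 2
ES_C = 0; EF_C = 3
ES_D = max(EF_B=2, EF_C=3) = 3; EF_D = 3+11 = 14
ES_E = max(EF_A=15, EF_B=2) = 15; EF_E = 15+9 = 24
ES_F = max(EF_A=15, EF_D=14) = 15; EF_F = 15+8 = 23
ES_G = max(EF_D=14, EF_E=24, EF_F=23) = 24; EF_G = 24+11 = 35
Expected project duration μ = 35 days. Critical path: A → E → G.

Variance along critical path = 9.000 + 1.778 + 2.778 = 13.556
σ = √13.556 = 3.682 days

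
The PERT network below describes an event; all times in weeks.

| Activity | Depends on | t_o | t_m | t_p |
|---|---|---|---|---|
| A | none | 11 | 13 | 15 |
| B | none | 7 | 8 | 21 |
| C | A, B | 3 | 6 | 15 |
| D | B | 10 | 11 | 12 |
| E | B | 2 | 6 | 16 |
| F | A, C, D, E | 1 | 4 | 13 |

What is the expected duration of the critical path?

te_A = (11 + 4·13 + 15)/6 = 78/6 = 13
te_B = (7 + 4·8 + 21)/6 = 60/6 = 10
te_C = (3 + 4·6 + 15)/6 = 42/6 = 7
te_D = (10 + 4·11 + 12)/6 = 66/6 = 11
te_E = (2 + 4·6 + 16)/6 = 42/6 = 7
te_F = (1 + 4·4 + 13)/6 = 30/6 = 5

Forward pass:
ES_A = 0; EF_A = 13
ES_B = 0; EF_B = 10
ES_C = max(EF_A=13, EF_B=10) = 13; EF_C = 13+7 = 20
ES_D = 10; EF_D = 10+11 = 21
ES_E = 10; EF_E = 10+7 = 17
ES_F = max(EF_A=13, EF_C=20, EF_D=21, EF_E=17) = 21; EF_F = 21+5 = 26
Expected project duration μ = 26 weeks. Critical path: B → D → F.

26 weeks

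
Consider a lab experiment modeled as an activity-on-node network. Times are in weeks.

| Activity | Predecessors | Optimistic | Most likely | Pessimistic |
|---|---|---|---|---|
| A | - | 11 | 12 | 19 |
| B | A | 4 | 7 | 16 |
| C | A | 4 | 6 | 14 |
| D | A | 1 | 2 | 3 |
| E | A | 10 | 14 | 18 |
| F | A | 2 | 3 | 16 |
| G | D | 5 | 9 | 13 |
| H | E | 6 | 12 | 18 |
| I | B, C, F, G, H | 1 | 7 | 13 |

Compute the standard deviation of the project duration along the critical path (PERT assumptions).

3.40 weeks

te_A = (11 + 4·12 + 19)/6 = 78/6 = 13; σ²_A = ((19−11)/6)² = 1.778
te_B = (4 + 4·7 + 16)/6 = 48/6 = 8; σ²_B = ((16−4)/6)² = 4.000
te_C = (4 + 4·6 + 14)/6 = 42/6 = 7; σ²_C = ((14−4)/6)² = 2.778
te_D = (1 + 4·2 + 3)/6 = 12/6 = 2; σ²_D = ((3−1)/6)² = 0.111
te_E = (10 + 4·14 + 18)/6 = 84/6 = 14; σ²_E = ((18−10)/6)² = 1.778
te_F = (2 + 4·3 + 16)/6 = 30/6 = 5; σ²_F = ((16−2)/6)² = 5.444
te_G = (5 + 4·9 + 13)/6 = 54/6 = 9; σ²_G = ((13−5)/6)² = 1.778
te_H = (6 + 4·12 + 18)/6 = 72/6 = 12; σ²_H = ((18−6)/6)² = 4.000
te_I = (1 + 4·7 + 13)/6 = 42/6 = 7; σ²_I = ((13−1)/6)² = 4.000

Forward pass:
ES_A = 0; EF_A = 13
ES_B = 13; EF_B = 13+8 = 21
ES_C = 13; EF_C = 13+7 = 20
ES_D = 13; EF_D = 13+2 = 15
ES_E = 13; EF_E = 13+14 = 27
ES_F = 13; EF_F = 13+5 = 18
ES_G = 15; EF_G = 15+9 = 24
ES_H = 27; EF_H = 27+12 = 39
ES_I = max(EF_B=21, EF_C=20, EF_F=18, EF_G=24, EF_H=39) = 39; EF_I = 39+7 = 46
Expected project duration μ = 46 weeks. Critical path: A → E → H → I.

Variance along critical path = 1.778 + 1.778 + 4.000 + 4.000 = 11.556
σ = √11.556 = 3.399 weeks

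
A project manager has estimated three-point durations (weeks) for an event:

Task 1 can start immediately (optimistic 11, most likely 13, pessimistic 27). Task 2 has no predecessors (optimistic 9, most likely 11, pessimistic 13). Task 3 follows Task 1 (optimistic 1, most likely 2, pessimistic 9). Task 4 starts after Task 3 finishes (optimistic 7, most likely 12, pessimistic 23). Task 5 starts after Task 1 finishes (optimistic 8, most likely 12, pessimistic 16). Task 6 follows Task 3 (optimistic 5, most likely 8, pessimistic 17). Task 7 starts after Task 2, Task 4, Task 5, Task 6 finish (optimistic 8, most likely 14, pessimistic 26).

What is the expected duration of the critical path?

te_Task 1 = (11 + 4·13 + 27)/6 = 90/6 = 15
te_Task 2 = (9 + 4·11 + 13)/6 = 66/6 = 11
te_Task 3 = (1 + 4·2 + 9)/6 = 18/6 = 3
te_Task 4 = (7 + 4·12 + 23)/6 = 78/6 = 13
te_Task 5 = (8 + 4·12 + 16)/6 = 72/6 = 12
te_Task 6 = (5 + 4·8 + 17)/6 = 54/6 = 9
te_Task 7 = (8 + 4·14 + 26)/6 = 90/6 = 15

Forward pass:
ES_Task 1 = 0; EF_Task 1 = 15
ES_Task 2 = 0; EF_Task 2 = 11
ES_Task 3 = 15; EF_Task 3 = 15+3 = 18
ES_Task 4 = 18; EF_Task 4 = 18+13 = 31
ES_Task 5 = 15; EF_Task 5 = 15+12 = 27
ES_Task 6 = 18; EF_Task 6 = 18+9 = 27
ES_Task 7 = max(EF_Task 2=11, EF_Task 4=31, EF_Task 5=27, EF_Task 6=27) = 31; EF_Task 7 = 31+15 = 46
Expected project duration μ = 46 weeks. Critical path: Task 1 → Task 3 → Task 4 → Task 7.

46 weeks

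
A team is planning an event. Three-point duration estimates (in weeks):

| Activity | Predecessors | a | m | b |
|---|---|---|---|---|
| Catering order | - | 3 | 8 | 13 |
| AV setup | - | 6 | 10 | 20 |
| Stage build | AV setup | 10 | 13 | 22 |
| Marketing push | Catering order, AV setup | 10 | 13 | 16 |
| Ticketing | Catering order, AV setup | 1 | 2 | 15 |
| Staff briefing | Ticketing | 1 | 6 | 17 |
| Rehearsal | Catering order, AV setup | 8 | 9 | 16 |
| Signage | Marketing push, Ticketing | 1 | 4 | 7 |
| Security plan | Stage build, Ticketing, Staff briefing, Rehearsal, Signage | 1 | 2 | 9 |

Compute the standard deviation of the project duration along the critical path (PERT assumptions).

te_Catering order = (3 + 4·8 + 13)/6 = 48/6 = 8; σ²_Catering order = ((13−3)/6)² = 2.778
te_AV setup = (6 + 4·10 + 20)/6 = 66/6 = 11; σ²_AV setup = ((20−6)/6)² = 5.444
te_Stage build = (10 + 4·13 + 22)/6 = 84/6 = 14; σ²_Stage build = ((22−10)/6)² = 4.000
te_Marketing push = (10 + 4·13 + 16)/6 = 78/6 = 13; σ²_Marketing push = ((16−10)/6)² = 1.000
te_Ticketing = (1 + 4·2 + 15)/6 = 24/6 = 4; σ²_Ticketing = ((15−1)/6)² = 5.444
te_Staff briefing = (1 + 4·6 + 17)/6 = 42/6 = 7; σ²_Staff briefing = ((17−1)/6)² = 7.111
te_Rehearsal = (8 + 4·9 + 16)/6 = 60/6 = 10; σ²_Rehearsal = ((16−8)/6)² = 1.778
te_Signage = (1 + 4·4 + 7)/6 = 24/6 = 4; σ²_Signage = ((7−1)/6)² = 1.000
te_Security plan = (1 + 4·2 + 9)/6 = 18/6 = 3; σ²_Security plan = ((9−1)/6)² = 1.778

Forward pass:
ES_Catering order = 0; EF_Catering order = 8
ES_AV setup = 0; EF_AV setup = 11
ES_Stage build = 11; EF_Stage build = 11+14 = 25
ES_Marketing push = max(EF_Catering order=8, EF_AV setup=11) = 11; EF_Marketing push = 11+13 = 24
ES_Ticketing = max(EF_Catering order=8, EF_AV setup=11) = 11; EF_Ticketing = 11+4 = 15
ES_Staff briefing = 15; EF_Staff briefing = 15+7 = 22
ES_Rehearsal = max(EF_Catering order=8, EF_AV setup=11) = 11; EF_Rehearsal = 11+10 = 21
ES_Signage = max(EF_Marketing push=24, EF_Ticketing=15) = 24; EF_Signage = 24+4 = 28
ES_Security plan = max(EF_Stage build=25, EF_Ticketing=15, EF_Staff briefing=22, EF_Rehearsal=21, EF_Signage=28) = 28; EF_Security plan = 28+3 = 31
Expected project duration μ = 31 weeks. Critical path: AV setup → Marketing push → Signage → Security plan.

Variance along critical path = 5.444 + 1.000 + 1.000 + 1.778 = 9.222
σ = √9.222 = 3.037 weeks

3.04 weeks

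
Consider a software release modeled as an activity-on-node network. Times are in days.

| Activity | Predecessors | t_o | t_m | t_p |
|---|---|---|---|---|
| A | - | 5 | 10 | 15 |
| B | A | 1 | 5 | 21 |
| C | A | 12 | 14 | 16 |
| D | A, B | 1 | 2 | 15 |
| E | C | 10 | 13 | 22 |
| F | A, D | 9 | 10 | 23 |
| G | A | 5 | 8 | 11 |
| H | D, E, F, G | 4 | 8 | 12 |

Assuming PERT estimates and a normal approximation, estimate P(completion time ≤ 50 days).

te_A = (5 + 4·10 + 15)/6 = 60/6 = 10; σ²_A = ((15−5)/6)² = 2.778
te_B = (1 + 4·5 + 21)/6 = 42/6 = 7; σ²_B = ((21−1)/6)² = 11.111
te_C = (12 + 4·14 + 16)/6 = 84/6 = 14; σ²_C = ((16−12)/6)² = 0.444
te_D = (1 + 4·2 + 15)/6 = 24/6 = 4; σ²_D = ((15−1)/6)² = 5.444
te_E = (10 + 4·13 + 22)/6 = 84/6 = 14; σ²_E = ((22−10)/6)² = 4.000
te_F = (9 + 4·10 + 23)/6 = 72/6 = 12; σ²_F = ((23−9)/6)² = 5.444
te_G = (5 + 4·8 + 11)/6 = 48/6 = 8; σ²_G = ((11−5)/6)² = 1.000
te_H = (4 + 4·8 + 12)/6 = 48/6 = 8; σ²_H = ((12−4)/6)² = 1.778

Forward pass:
ES_A = 0; EF_A = 10
ES_B = 10; EF_B = 10+7 = 17
ES_C = 10; EF_C = 10+14 = 24
ES_D = max(EF_A=10, EF_B=17) = 17; EF_D = 17+4 = 21
ES_E = 24; EF_E = 24+14 = 38
ES_F = max(EF_A=10, EF_D=21) = 21; EF_F = 21+12 = 33
ES_G = 10; EF_G = 10+8 = 18
ES_H = max(EF_D=21, EF_E=38, EF_F=33, EF_G=18) = 38; EF_H = 38+8 = 46
Expected project duration μ = 46 days. Critical path: A → C → E → H.

Variance along critical path = 2.778 + 0.444 + 4.000 + 1.778 = 9.000; σ = √9.000 = 3.000 days.
Z = (50 − 46) / 3.000 = 1.333
P(T ≤ 50) = Φ(1.333) ≈ 0.909

0.909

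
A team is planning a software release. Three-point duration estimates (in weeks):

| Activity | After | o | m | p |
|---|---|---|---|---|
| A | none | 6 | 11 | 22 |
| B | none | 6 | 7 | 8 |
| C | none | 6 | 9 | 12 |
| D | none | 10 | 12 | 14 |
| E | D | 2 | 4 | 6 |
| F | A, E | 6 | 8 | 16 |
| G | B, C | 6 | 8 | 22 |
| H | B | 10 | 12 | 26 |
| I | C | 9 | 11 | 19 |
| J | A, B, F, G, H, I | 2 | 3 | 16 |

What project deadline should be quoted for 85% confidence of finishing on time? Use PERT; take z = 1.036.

33.1 weeks

te_A = (6 + 4·11 + 22)/6 = 72/6 = 12; σ²_A = ((22−6)/6)² = 7.111
te_B = (6 + 4·7 + 8)/6 = 42/6 = 7; σ²_B = ((8−6)/6)² = 0.111
te_C = (6 + 4·9 + 12)/6 = 54/6 = 9; σ²_C = ((12−6)/6)² = 1.000
te_D = (10 + 4·12 + 14)/6 = 72/6 = 12; σ²_D = ((14−10)/6)² = 0.444
te_E = (2 + 4·4 + 6)/6 = 24/6 = 4; σ²_E = ((6−2)/6)² = 0.444
te_F = (6 + 4·8 + 16)/6 = 54/6 = 9; σ²_F = ((16−6)/6)² = 2.778
te_G = (6 + 4·8 + 22)/6 = 60/6 = 10; σ²_G = ((22−6)/6)² = 7.111
te_H = (10 + 4·12 + 26)/6 = 84/6 = 14; σ²_H = ((26−10)/6)² = 7.111
te_I = (9 + 4·11 + 19)/6 = 72/6 = 12; σ²_I = ((19−9)/6)² = 2.778
te_J = (2 + 4·3 + 16)/6 = 30/6 = 5; σ²_J = ((16−2)/6)² = 5.444

Forward pass:
ES_A = 0; EF_A = 12
ES_B = 0; EF_B = 7
ES_C = 0; EF_C = 9
ES_D = 0; EF_D = 12
ES_E = 12; EF_E = 12+4 = 16
ES_F = max(EF_A=12, EF_E=16) = 16; EF_F = 16+9 = 25
ES_G = max(EF_B=7, EF_C=9) = 9; EF_G = 9+10 = 19
ES_H = 7; EF_H = 7+14 = 21
ES_I = 9; EF_I = 9+12 = 21
ES_J = max(EF_A=12, EF_B=7, EF_F=25, EF_G=19, EF_H=21, EF_I=21) = 25; EF_J = 25+5 = 30
Expected project duration μ = 30 weeks. Critical path: D → E → F → J.

Variance along critical path = 0.444 + 0.444 + 2.778 + 5.444 = 9.111; σ = 3.018 weeks.
D = μ + z·σ = 30 + 1.036·3.018 = 33.1 weeks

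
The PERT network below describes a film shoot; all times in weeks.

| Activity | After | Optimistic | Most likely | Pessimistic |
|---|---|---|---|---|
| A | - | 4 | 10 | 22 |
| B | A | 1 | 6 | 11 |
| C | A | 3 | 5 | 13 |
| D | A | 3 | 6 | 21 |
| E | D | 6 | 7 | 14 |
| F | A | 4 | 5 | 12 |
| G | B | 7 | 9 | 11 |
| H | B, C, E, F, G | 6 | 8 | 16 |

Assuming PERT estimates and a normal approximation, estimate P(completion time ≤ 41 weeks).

te_A = (4 + 4·10 + 22)/6 = 66/6 = 11; σ²_A = ((22−4)/6)² = 9.000
te_B = (1 + 4·6 + 11)/6 = 36/6 = 6; σ²_B = ((11−1)/6)² = 2.778
te_C = (3 + 4·5 + 13)/6 = 36/6 = 6; σ²_C = ((13−3)/6)² = 2.778
te_D = (3 + 4·6 + 21)/6 = 48/6 = 8; σ²_D = ((21−3)/6)² = 9.000
te_E = (6 + 4·7 + 14)/6 = 48/6 = 8; σ²_E = ((14−6)/6)² = 1.778
te_F = (4 + 4·5 + 12)/6 = 36/6 = 6; σ²_F = ((12−4)/6)² = 1.778
te_G = (7 + 4·9 + 11)/6 = 54/6 = 9; σ²_G = ((11−7)/6)² = 0.444
te_H = (6 + 4·8 + 16)/6 = 54/6 = 9; σ²_H = ((16−6)/6)² = 2.778

Forward pass:
ES_A = 0; EF_A = 11
ES_B = 11; EF_B = 11+6 = 17
ES_C = 11; EF_C = 11+6 = 17
ES_D = 11; EF_D = 11+8 = 19
ES_E = 19; EF_E = 19+8 = 27
ES_F = 11; EF_F = 11+6 = 17
ES_G = 17; EF_G = 17+9 = 26
ES_H = max(EF_B=17, EF_C=17, EF_E=27, EF_F=17, EF_G=26) = 27; EF_H = 27+9 = 36
Expected project duration μ = 36 weeks. Critical path: A → D → E → H.

Variance along critical path = 9.000 + 9.000 + 1.778 + 2.778 = 22.556; σ = √22.556 = 4.749 weeks.
Z = (41 − 36) / 4.749 = 1.053
P(T ≤ 41) = Φ(1.053) ≈ 0.854

0.854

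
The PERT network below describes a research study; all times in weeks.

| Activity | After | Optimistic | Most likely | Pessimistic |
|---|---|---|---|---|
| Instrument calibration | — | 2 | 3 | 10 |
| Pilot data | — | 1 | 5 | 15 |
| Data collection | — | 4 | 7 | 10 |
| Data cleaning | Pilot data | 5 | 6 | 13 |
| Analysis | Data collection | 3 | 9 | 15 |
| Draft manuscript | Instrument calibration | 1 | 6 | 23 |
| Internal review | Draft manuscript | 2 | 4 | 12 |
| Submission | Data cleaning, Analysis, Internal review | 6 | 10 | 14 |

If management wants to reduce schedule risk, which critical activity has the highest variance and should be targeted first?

te_Instrument calibration = (2 + 4·3 + 10)/6 = 24/6 = 4; σ²_Instrument calibration = ((10−2)/6)² = 1.778
te_Pilot data = (1 + 4·5 + 15)/6 = 36/6 = 6; σ²_Pilot data = ((15−1)/6)² = 5.444
te_Data collection = (4 + 4·7 + 10)/6 = 42/6 = 7; σ²_Data collection = ((10−4)/6)² = 1.000
te_Data cleaning = (5 + 4·6 + 13)/6 = 42/6 = 7; σ²_Data cleaning = ((13−5)/6)² = 1.778
te_Analysis = (3 + 4·9 + 15)/6 = 54/6 = 9; σ²_Analysis = ((15−3)/6)² = 4.000
te_Draft manuscript = (1 + 4·6 + 23)/6 = 48/6 = 8; σ²_Draft manuscript = ((23−1)/6)² = 13.444
te_Internal review = (2 + 4·4 + 12)/6 = 30/6 = 5; σ²_Internal review = ((12−2)/6)² = 2.778
te_Submission = (6 + 4·10 + 14)/6 = 60/6 = 10; σ²_Submission = ((14−6)/6)² = 1.778

Forward pass:
ES_Instrument calibration = 0; EF_Instrument calibration = 4
ES_Pilot data = 0; EF_Pilot data = 6
ES_Data collection = 0; EF_Data collection = 7
ES_Data cleaning = 6; EF_Data cleaning = 6+7 = 13
ES_Analysis = 7; EF_Analysis = 7+9 = 16
ES_Draft manuscript = 4; EF_Draft manuscript = 4+8 = 12
ES_Internal review = 12; EF_Internal review = 12+5 = 17
ES_Submission = max(EF_Data cleaning=13, EF_Analysis=16, EF_Internal review=17) = 17; EF_Submission = 17+10 = 27
Expected project duration μ = 27 weeks. Critical path: Instrument calibration → Draft manuscript → Internal review → Submission.

Variances on critical path: σ²_Instrument calibration=1.778, σ²_Draft manuscript=13.444, σ²_Internal review=2.778, σ²_Submission=1.778.
Largest is σ²_Draft manuscript = 13.444.

Draft manuscript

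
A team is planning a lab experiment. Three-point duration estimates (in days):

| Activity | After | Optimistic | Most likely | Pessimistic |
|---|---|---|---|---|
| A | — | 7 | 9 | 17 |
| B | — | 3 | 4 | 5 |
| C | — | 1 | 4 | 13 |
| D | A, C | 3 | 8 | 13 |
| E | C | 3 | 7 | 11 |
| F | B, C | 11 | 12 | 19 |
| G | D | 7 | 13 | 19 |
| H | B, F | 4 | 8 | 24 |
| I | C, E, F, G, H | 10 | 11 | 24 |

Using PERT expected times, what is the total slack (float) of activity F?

te_A = (7 + 4·9 + 17)/6 = 60/6 = 10
te_B = (3 + 4·4 + 5)/6 = 24/6 = 4
te_C = (1 + 4·4 + 13)/6 = 30/6 = 5
te_D = (3 + 4·8 + 13)/6 = 48/6 = 8
te_E = (3 + 4·7 + 11)/6 = 42/6 = 7
te_F = (11 + 4·12 + 19)/6 = 78/6 = 13
te_G = (7 + 4·13 + 19)/6 = 78/6 = 13
te_H = (4 + 4·8 + 24)/6 = 60/6 = 10
te_I = (10 + 4·11 + 24)/6 = 78/6 = 13

Forward pass:
ES_A = 0; EF_A = 10
ES_B = 0; EF_B = 4
ES_C = 0; EF_C = 5
ES_D = max(EF_A=10, EF_C=5) = 10; EF_D = 10+8 = 18
ES_E = 5; EF_E = 5+7 = 12
ES_F = max(EF_B=4, EF_C=5) = 5; EF_F = 5+13 = 18
ES_G = 18; EF_G = 18+13 = 31
ES_H = max(EF_B=4, EF_F=18) = 18; EF_H = 18+10 = 28
ES_I = max(EF_C=5, EF_E=12, EF_F=18, EF_G=31, EF_H=28) = 31; EF_I = 31+13 = 44
Expected project duration μ = 44 days. Critical path: A → D → G → I.

Backward pass:
LF_I = 44; LS_I = 44−13 = 31
LF_H = LS_I = 31; LS_H = 31−10 = 21
LF_G = LS_I = 31; LS_G = 31−13 = 18
LF_F = min(LS_H=21, LS_I=31) = 21; LS_F = 21−13 = 8
LF_E = LS_I = 31; LS_E = 31−7 = 24
LF_D = LS_G = 18; LS_D = 18−8 = 10
LF_C = min(LS_D=10, LS_E=24, LS_F=8, LS_I=31) = 8; LS_C = 8−5 = 3
LF_B = min(LS_F=8, LS_H=21) = 8; LS_B = 8−4 = 4
LF_A = LS_D = 10; LS_A = 10−10 = 0
Slack_F = LS_F − ES_F = 8 − 5 = 3

3 days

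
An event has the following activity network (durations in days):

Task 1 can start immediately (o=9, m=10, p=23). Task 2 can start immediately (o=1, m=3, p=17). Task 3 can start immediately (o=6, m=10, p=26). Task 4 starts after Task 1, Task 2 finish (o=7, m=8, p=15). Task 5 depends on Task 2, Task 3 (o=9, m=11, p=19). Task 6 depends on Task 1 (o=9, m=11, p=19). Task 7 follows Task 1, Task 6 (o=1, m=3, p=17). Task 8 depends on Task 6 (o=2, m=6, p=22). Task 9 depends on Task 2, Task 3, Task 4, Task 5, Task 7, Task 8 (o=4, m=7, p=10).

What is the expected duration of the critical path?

te_Task 1 = (9 + 4·10 + 23)/6 = 72/6 = 12
te_Task 2 = (1 + 4·3 + 17)/6 = 30/6 = 5
te_Task 3 = (6 + 4·10 + 26)/6 = 72/6 = 12
te_Task 4 = (7 + 4·8 + 15)/6 = 54/6 = 9
te_Task 5 = (9 + 4·11 + 19)/6 = 72/6 = 12
te_Task 6 = (9 + 4·11 + 19)/6 = 72/6 = 12
te_Task 7 = (1 + 4·3 + 17)/6 = 30/6 = 5
te_Task 8 = (2 + 4·6 + 22)/6 = 48/6 = 8
te_Task 9 = (4 + 4·7 + 10)/6 = 42/6 = 7

Forward pass:
ES_Task 1 = 0; EF_Task 1 = 12
ES_Task 2 = 0; EF_Task 2 = 5
ES_Task 3 = 0; EF_Task 3 = 12
ES_Task 4 = max(EF_Task 1=12, EF_Task 2=5) = 12; EF_Task 4 = 12+9 = 21
ES_Task 5 = max(EF_Task 2=5, EF_Task 3=12) = 12; EF_Task 5 = 12+12 = 24
ES_Task 6 = 12; EF_Task 6 = 12+12 = 24
ES_Task 7 = max(EF_Task 1=12, EF_Task 6=24) = 24; EF_Task 7 = 24+5 = 29
ES_Task 8 = 24; EF_Task 8 = 24+8 = 32
ES_Task 9 = max(EF_Task 2=5, EF_Task 3=12, EF_Task 4=21, EF_Task 5=24, EF_Task 7=29, EF_Task 8=32) = 32; EF_Task 9 = 32+7 = 39
Expected project duration μ = 39 days. Critical path: Task 1 → Task 6 → Task 8 → Task 9.

39 days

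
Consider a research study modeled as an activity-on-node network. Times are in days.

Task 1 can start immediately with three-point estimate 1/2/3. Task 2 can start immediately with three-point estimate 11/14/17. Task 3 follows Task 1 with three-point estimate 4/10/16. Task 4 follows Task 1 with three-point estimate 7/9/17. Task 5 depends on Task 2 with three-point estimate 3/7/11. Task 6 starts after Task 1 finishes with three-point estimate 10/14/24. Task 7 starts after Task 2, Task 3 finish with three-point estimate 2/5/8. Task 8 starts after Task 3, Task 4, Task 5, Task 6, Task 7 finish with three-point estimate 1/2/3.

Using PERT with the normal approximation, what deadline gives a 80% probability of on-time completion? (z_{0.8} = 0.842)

24.4 days

te_Task 1 = (1 + 4·2 + 3)/6 = 12/6 = 2; σ²_Task 1 = ((3−1)/6)² = 0.111
te_Task 2 = (11 + 4·14 + 17)/6 = 84/6 = 14; σ²_Task 2 = ((17−11)/6)² = 1.000
te_Task 3 = (4 + 4·10 + 16)/6 = 60/6 = 10; σ²_Task 3 = ((16−4)/6)² = 4.000
te_Task 4 = (7 + 4·9 + 17)/6 = 60/6 = 10; σ²_Task 4 = ((17−7)/6)² = 2.778
te_Task 5 = (3 + 4·7 + 11)/6 = 42/6 = 7; σ²_Task 5 = ((11−3)/6)² = 1.778
te_Task 6 = (10 + 4·14 + 24)/6 = 90/6 = 15; σ²_Task 6 = ((24−10)/6)² = 5.444
te_Task 7 = (2 + 4·5 + 8)/6 = 30/6 = 5; σ²_Task 7 = ((8−2)/6)² = 1.000
te_Task 8 = (1 + 4·2 + 3)/6 = 12/6 = 2; σ²_Task 8 = ((3−1)/6)² = 0.111

Forward pass:
ES_Task 1 = 0; EF_Task 1 = 2
ES_Task 2 = 0; EF_Task 2 = 14
ES_Task 3 = 2; EF_Task 3 = 2+10 = 12
ES_Task 4 = 2; EF_Task 4 = 2+10 = 12
ES_Task 5 = 14; EF_Task 5 = 14+7 = 21
ES_Task 6 = 2; EF_Task 6 = 2+15 = 17
ES_Task 7 = max(EF_Task 2=14, EF_Task 3=12) = 14; EF_Task 7 = 14+5 = 19
ES_Task 8 = max(EF_Task 3=12, EF_Task 4=12, EF_Task 5=21, EF_Task 6=17, EF_Task 7=19) = 21; EF_Task 8 = 21+2 = 23
Expected project duration μ = 23 days. Critical path: Task 2 → Task 5 → Task 8.

Variance along critical path = 1.000 + 1.778 + 0.111 = 2.889; σ = 1.700 days.
D = μ + z·σ = 23 + 0.842·1.700 = 24.4 days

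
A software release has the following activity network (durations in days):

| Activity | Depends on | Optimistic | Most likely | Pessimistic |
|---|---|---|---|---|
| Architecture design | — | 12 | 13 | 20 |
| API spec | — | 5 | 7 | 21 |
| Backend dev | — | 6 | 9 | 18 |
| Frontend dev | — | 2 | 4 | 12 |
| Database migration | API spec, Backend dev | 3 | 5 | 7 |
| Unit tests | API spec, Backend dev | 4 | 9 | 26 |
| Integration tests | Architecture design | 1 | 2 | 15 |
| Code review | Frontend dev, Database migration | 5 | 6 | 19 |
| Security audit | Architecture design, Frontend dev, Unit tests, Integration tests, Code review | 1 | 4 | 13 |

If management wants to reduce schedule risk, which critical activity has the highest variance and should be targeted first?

Code review

te_Architecture design = (12 + 4·13 + 20)/6 = 84/6 = 14; σ²_Architecture design = ((20−12)/6)² = 1.778
te_API spec = (5 + 4·7 + 21)/6 = 54/6 = 9; σ²_API spec = ((21−5)/6)² = 7.111
te_Backend dev = (6 + 4·9 + 18)/6 = 60/6 = 10; σ²_Backend dev = ((18−6)/6)² = 4.000
te_Frontend dev = (2 + 4·4 + 12)/6 = 30/6 = 5; σ²_Frontend dev = ((12−2)/6)² = 2.778
te_Database migration = (3 + 4·5 + 7)/6 = 30/6 = 5; σ²_Database migration = ((7−3)/6)² = 0.444
te_Unit tests = (4 + 4·9 + 26)/6 = 66/6 = 11; σ²_Unit tests = ((26−4)/6)² = 13.444
te_Integration tests = (1 + 4·2 + 15)/6 = 24/6 = 4; σ²_Integration tests = ((15−1)/6)² = 5.444
te_Code review = (5 + 4·6 + 19)/6 = 48/6 = 8; σ²_Code review = ((19−5)/6)² = 5.444
te_Security audit = (1 + 4·4 + 13)/6 = 30/6 = 5; σ²_Security audit = ((13−1)/6)² = 4.000

Forward pass:
ES_Architecture design = 0; EF_Architecture design = 14
ES_API spec = 0; EF_API spec = 9
ES_Backend dev = 0; EF_Backend dev = 10
ES_Frontend dev = 0; EF_Frontend dev = 5
ES_Database migration = max(EF_API spec=9, EF_Backend dev=10) = 10; EF_Database migration = 10+5 = 15
ES_Unit tests = max(EF_API spec=9, EF_Backend dev=10) = 10; EF_Unit tests = 10+11 = 21
ES_Integration tests = 14; EF_Integration tests = 14+4 = 18
ES_Code review = max(EF_Frontend dev=5, EF_Database migration=15) = 15; EF_Code review = 15+8 = 23
ES_Security audit = max(EF_Architecture design=14, EF_Frontend dev=5, EF_Unit tests=21, EF_Integration tests=18, EF_Code review=23) = 23; EF_Security audit = 23+5 = 28
Expected project duration μ = 28 days. Critical path: Backend dev → Database migration → Code review → Security audit.

Variances on critical path: σ²_Backend dev=4.000, σ²_Database migration=0.444, σ²_Code review=5.444, σ²_Security audit=4.000.
Largest is σ²_Code review = 5.444.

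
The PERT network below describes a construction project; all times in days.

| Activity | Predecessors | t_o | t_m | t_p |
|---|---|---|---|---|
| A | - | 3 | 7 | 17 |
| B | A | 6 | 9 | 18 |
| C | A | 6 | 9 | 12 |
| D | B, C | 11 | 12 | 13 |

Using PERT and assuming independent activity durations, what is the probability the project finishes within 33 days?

0.834

te_A = (3 + 4·7 + 17)/6 = 48/6 = 8; σ²_A = ((17−3)/6)² = 5.444
te_B = (6 + 4·9 + 18)/6 = 60/6 = 10; σ²_B = ((18−6)/6)² = 4.000
te_C = (6 + 4·9 + 12)/6 = 54/6 = 9; σ²_C = ((12−6)/6)² = 1.000
te_D = (11 + 4·12 + 13)/6 = 72/6 = 12; σ²_D = ((13−11)/6)² = 0.111

Forward pass:
ES_A = 0; EF_A = 8
ES_B = 8; EF_B = 8+10 = 18
ES_C = 8; EF_C = 8+9 = 17
ES_D = max(EF_B=18, EF_C=17) = 18; EF_D = 18+12 = 30
Expected project duration μ = 30 days. Critical path: A → B → D.

Variance along critical path = 5.444 + 4.000 + 0.111 = 9.556; σ = √9.556 = 3.091 days.
Z = (33 − 30) / 3.091 = 0.970
P(T ≤ 33) = Φ(0.970) ≈ 0.834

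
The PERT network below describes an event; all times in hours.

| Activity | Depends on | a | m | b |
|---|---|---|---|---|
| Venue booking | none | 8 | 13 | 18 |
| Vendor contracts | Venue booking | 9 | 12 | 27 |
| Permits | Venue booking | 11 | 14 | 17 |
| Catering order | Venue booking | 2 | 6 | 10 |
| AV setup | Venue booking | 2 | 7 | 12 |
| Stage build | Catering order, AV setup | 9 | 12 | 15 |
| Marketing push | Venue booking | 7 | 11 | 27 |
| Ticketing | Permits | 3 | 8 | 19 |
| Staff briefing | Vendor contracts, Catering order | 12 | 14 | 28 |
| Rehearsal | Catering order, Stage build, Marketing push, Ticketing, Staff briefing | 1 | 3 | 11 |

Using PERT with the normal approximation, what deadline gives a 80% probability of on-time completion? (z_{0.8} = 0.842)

50.9 hours

te_Venue booking = (8 + 4·13 + 18)/6 = 78/6 = 13; σ²_Venue booking = ((18−8)/6)² = 2.778
te_Vendor contracts = (9 + 4·12 + 27)/6 = 84/6 = 14; σ²_Vendor contracts = ((27−9)/6)² = 9.000
te_Permits = (11 + 4·14 + 17)/6 = 84/6 = 14; σ²_Permits = ((17−11)/6)² = 1.000
te_Catering order = (2 + 4·6 + 10)/6 = 36/6 = 6; σ²_Catering order = ((10−2)/6)² = 1.778
te_AV setup = (2 + 4·7 + 12)/6 = 42/6 = 7; σ²_AV setup = ((12−2)/6)² = 2.778
te_Stage build = (9 + 4·12 + 15)/6 = 72/6 = 12; σ²_Stage build = ((15−9)/6)² = 1.000
te_Marketing push = (7 + 4·11 + 27)/6 = 78/6 = 13; σ²_Marketing push = ((27−7)/6)² = 11.111
te_Ticketing = (3 + 4·8 + 19)/6 = 54/6 = 9; σ²_Ticketing = ((19−3)/6)² = 7.111
te_Staff briefing = (12 + 4·14 + 28)/6 = 96/6 = 16; σ²_Staff briefing = ((28−12)/6)² = 7.111
te_Rehearsal = (1 + 4·3 + 11)/6 = 24/6 = 4; σ²_Rehearsal = ((11−1)/6)² = 2.778

Forward pass:
ES_Venue booking = 0; EF_Venue booking = 13
ES_Vendor contracts = 13; EF_Vendor contracts = 13+14 = 27
ES_Permits = 13; EF_Permits = 13+14 = 27
ES_Catering order = 13; EF_Catering order = 13+6 = 19
ES_AV setup = 13; EF_AV setup = 13+7 = 20
ES_Stage build = max(EF_Catering order=19, EF_AV setup=20) = 20; EF_Stage build = 20+12 = 32
ES_Marketing push = 13; EF_Marketing push = 13+13 = 26
ES_Ticketing = 27; EF_Ticketing = 27+9 = 36
ES_Staff briefing = max(EF_Vendor contracts=27, EF_Catering order=19) = 27; EF_Staff briefing = 27+16 = 43
ES_Rehearsal = max(EF_Catering order=19, EF_Stage build=32, EF_Marketing push=26, EF_Ticketing=36, EF_Staff briefing=43) = 43; EF_Rehearsal = 43+4 = 47
Expected project duration μ = 47 hours. Critical path: Venue booking → Vendor contracts → Staff briefing → Rehearsal.

Variance along critical path = 2.778 + 9.000 + 7.111 + 2.778 = 21.667; σ = 4.655 hours.
D = μ + z·σ = 47 + 0.842·4.655 = 50.9 hours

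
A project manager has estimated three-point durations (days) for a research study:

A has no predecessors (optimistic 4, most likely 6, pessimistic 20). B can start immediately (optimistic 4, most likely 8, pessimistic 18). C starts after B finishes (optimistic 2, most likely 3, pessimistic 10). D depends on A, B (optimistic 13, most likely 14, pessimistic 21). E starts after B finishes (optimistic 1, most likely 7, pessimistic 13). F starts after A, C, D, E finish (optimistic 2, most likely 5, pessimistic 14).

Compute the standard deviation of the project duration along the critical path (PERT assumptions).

3.35 days

te_A = (4 + 4·6 + 20)/6 = 48/6 = 8; σ²_A = ((20−4)/6)² = 7.111
te_B = (4 + 4·8 + 18)/6 = 54/6 = 9; σ²_B = ((18−4)/6)² = 5.444
te_C = (2 + 4·3 + 10)/6 = 24/6 = 4; σ²_C = ((10−2)/6)² = 1.778
te_D = (13 + 4·14 + 21)/6 = 90/6 = 15; σ²_D = ((21−13)/6)² = 1.778
te_E = (1 + 4·7 + 13)/6 = 42/6 = 7; σ²_E = ((13−1)/6)² = 4.000
te_F = (2 + 4·5 + 14)/6 = 36/6 = 6; σ²_F = ((14−2)/6)² = 4.000

Forward pass:
ES_A = 0; EF_A = 8
ES_B = 0; EF_B = 9
ES_C = 9; EF_C = 9+4 = 13
ES_D = max(EF_A=8, EF_B=9) = 9; EF_D = 9+15 = 24
ES_E = 9; EF_E = 9+7 = 16
ES_F = max(EF_A=8, EF_C=13, EF_D=24, EF_E=16) = 24; EF_F = 24+6 = 30
Expected project duration μ = 30 days. Critical path: B → D → F.

Variance along critical path = 5.444 + 1.778 + 4.000 = 11.222
σ = √11.222 = 3.350 days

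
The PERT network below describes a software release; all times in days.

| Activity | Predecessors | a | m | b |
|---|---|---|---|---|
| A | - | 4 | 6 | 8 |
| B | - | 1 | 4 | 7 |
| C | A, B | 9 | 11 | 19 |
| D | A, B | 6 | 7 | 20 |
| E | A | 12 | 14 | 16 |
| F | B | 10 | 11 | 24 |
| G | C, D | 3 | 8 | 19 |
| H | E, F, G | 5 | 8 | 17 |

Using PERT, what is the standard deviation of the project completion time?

te_A = (4 + 4·6 + 8)/6 = 36/6 = 6; σ²_A = ((8−4)/6)² = 0.444
te_B = (1 + 4·4 + 7)/6 = 24/6 = 4; σ²_B = ((7−1)/6)² = 1.000
te_C = (9 + 4·11 + 19)/6 = 72/6 = 12; σ²_C = ((19−9)/6)² = 2.778
te_D = (6 + 4·7 + 20)/6 = 54/6 = 9; σ²_D = ((20−6)/6)² = 5.444
te_E = (12 + 4·14 + 16)/6 = 84/6 = 14; σ²_E = ((16−12)/6)² = 0.444
te_F = (10 + 4·11 + 24)/6 = 78/6 = 13; σ²_F = ((24−10)/6)² = 5.444
te_G = (3 + 4·8 + 19)/6 = 54/6 = 9; σ²_G = ((19−3)/6)² = 7.111
te_H = (5 + 4·8 + 17)/6 = 54/6 = 9; σ²_H = ((17−5)/6)² = 4.000

Forward pass:
ES_A = 0; EF_A = 6
ES_B = 0; EF_B = 4
ES_C = max(EF_A=6, EF_B=4) = 6; EF_C = 6+12 = 18
ES_D = max(EF_A=6, EF_B=4) = 6; EF_D = 6+9 = 15
ES_E = 6; EF_E = 6+14 = 20
ES_F = 4; EF_F = 4+13 = 17
ES_G = max(EF_C=18, EF_D=15) = 18; EF_G = 18+9 = 27
ES_H = max(EF_E=20, EF_F=17, EF_G=27) = 27; EF_H = 27+9 = 36
Expected project duration μ = 36 days. Critical path: A → C → G → H.

Variance along critical path = 0.444 + 2.778 + 7.111 + 4.000 = 14.333
σ = √14.333 = 3.786 days

3.79 days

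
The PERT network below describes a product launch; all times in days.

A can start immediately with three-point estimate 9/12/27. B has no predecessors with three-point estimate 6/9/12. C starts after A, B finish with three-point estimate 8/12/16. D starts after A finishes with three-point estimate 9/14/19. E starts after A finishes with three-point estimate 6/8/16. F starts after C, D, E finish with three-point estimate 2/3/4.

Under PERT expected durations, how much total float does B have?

te_A = (9 + 4·12 + 27)/6 = 84/6 = 14
te_B = (6 + 4·9 + 12)/6 = 54/6 = 9
te_C = (8 + 4·12 + 16)/6 = 72/6 = 12
te_D = (9 + 4·14 + 19)/6 = 84/6 = 14
te_E = (6 + 4·8 + 16)/6 = 54/6 = 9
te_F = (2 + 4·3 + 4)/6 = 18/6 = 3

Forward pass:
ES_A = 0; EF_A = 14
ES_B = 0; EF_B = 9
ES_C = max(EF_A=14, EF_B=9) = 14; EF_C = 14+12 = 26
ES_D = 14; EF_D = 14+14 = 28
ES_E = 14; EF_E = 14+9 = 23
ES_F = max(EF_C=26, EF_D=28, EF_E=23) = 28; EF_F = 28+3 = 31
Expected project duration μ = 31 days. Critical path: A → D → F.

Backward pass:
LF_F = 31; LS_F = 31−3 = 28
LF_E = LS_F = 28; LS_E = 28−9 = 19
LF_D = LS_F = 28; LS_D = 28−14 = 14
LF_C = LS_F = 28; LS_C = 28−12 = 16
LF_B = LS_C = 16; LS_B = 16−9 = 7
LF_A = min(LS_C=16, LS_D=14, LS_E=19) = 14; LS_A = 14−14 = 0
Slack_B = LS_B − ES_B = 7 − 0 = 7

7 days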